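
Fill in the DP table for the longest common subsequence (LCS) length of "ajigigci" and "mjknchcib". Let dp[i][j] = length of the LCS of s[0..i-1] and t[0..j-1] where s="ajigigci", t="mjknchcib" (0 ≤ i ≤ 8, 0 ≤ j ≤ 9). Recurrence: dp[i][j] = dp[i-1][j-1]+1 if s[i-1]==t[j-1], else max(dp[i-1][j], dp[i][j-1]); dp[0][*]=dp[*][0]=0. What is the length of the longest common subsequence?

   ''  m  j  k  n  c  h  c  i  b
''  0  0  0  0  0  0  0  0  0  0
 a  0  0  0  0  0  0  0  0  0  0
 j  0  0  1  1  1  1  1  1  1  1
 i  0  0  1  1  1  1  1  1  2  2
 g  0  0  1  1  1  1  1  1  2  2
 i  0  0  1  1  1  1  1  1  2  2
 g  0  0  1  1  1  1  1  1  2  2
 c  0  0  1  1  1  2  2  2  2  2
 i  0  0  1  1  1  2  2  2  3  3

3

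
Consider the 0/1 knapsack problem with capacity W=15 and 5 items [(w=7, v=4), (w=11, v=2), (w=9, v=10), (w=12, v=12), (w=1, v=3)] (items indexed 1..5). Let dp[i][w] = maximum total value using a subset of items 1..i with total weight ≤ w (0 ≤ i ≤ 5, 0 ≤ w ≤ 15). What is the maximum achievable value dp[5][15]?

15

i\w   0   1   2   3   4   5   6   7   8   9  10  11  12  13  14  15
  0   0   0   0   0   0   0   0   0   0   0   0   0   0   0   0   0
  1   0   0   0   0   0   0   0   4   4   4   4   4   4   4   4   4
  2   0   0   0   0   0   0   0   4   4   4   4   4   4   4   4   4
  3   0   0   0   0   0   0   0   4   4  10  10  10  10  10  10  10
  4   0   0   0   0   0   0   0   4   4  10  10  10  12  12  12  12
  5   0   3   3   3   3   3   3   4   7  10  13  13  13  15  15  15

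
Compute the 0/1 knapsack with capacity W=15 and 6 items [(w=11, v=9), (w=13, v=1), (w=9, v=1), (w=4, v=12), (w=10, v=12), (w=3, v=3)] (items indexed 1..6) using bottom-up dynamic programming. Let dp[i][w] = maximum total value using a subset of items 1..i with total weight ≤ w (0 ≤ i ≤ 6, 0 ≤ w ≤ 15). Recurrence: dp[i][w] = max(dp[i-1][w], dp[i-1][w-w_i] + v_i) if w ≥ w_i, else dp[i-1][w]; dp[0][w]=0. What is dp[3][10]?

i\w   0   1   2   3   4   5   6   7   8   9  10  11  12  13  14  15
  0   0   0   0   0   0   0   0   0   0   0   0   0   0   0   0   0
  1   0   0   0   0   0   0   0   0   0   0   0   9   9   9   9   9
  2   0   0   0   0   0   0   0   0   0   0   0   9   9   9   9   9
  3   0   0   0   0   0   0   0   0   0   1   1   9   9   9   9   9
  4   0   0   0   0  12  12  12  12  12  12  12  12  12  13  13  21
  5   0   0   0   0  12  12  12  12  12  12  12  12  12  13  24  24
  6   0   0   0   3  12  12  12  15  15  15  15  15  15  15  24  24

1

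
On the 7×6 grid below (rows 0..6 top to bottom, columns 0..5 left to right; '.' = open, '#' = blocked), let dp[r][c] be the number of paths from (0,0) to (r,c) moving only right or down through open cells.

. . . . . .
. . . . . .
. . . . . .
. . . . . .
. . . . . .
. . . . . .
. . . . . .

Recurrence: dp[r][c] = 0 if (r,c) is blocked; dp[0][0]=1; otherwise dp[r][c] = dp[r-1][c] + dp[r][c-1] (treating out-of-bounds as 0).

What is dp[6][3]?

r\c   0   1   2   3   4   5
  0   1   1   1   1   1   1
  1   1   2   3   4   5   6
  2   1   3   6  10  15  21
  3   1   4  10  20  35  56
  4   1   5  15  35  70 126
  5   1   6  21  56 126 252
  6   1   7  28  84 210 462

84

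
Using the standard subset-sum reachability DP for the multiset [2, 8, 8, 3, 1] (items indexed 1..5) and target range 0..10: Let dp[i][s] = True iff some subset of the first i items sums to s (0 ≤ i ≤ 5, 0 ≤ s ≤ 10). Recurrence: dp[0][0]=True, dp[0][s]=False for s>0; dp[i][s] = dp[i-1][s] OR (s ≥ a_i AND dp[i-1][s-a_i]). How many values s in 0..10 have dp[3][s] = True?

i\s   0   1   2   3   4   5   6   7   8   9  10
  0   T   F   F   F   F   F   F   F   F   F   F
  1   T   F   T   F   F   F   F   F   F   F   F
  2   T   F   T   F   F   F   F   F   T   F   T
  3   T   F   T   F   F   F   F   F   T   F   T
  4   T   F   T   T   F   T   F   F   T   F   T
  5   T   T   T   T   T   T   T   F   T   T   T

4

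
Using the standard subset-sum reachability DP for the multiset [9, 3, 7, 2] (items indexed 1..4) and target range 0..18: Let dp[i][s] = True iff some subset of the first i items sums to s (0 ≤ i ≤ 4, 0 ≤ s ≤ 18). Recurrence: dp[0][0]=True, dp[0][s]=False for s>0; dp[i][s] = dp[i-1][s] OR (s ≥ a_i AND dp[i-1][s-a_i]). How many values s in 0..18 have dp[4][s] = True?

12

i\s   0   1   2   3   4   5   6   7   8   9  10  11  12  13  14  15  16  17  18
  0   T   F   F   F   F   F   F   F   F   F   F   F   F   F   F   F   F   F   F
  1   T   F   F   F   F   F   F   F   F   T   F   F   F   F   F   F   F   F   F
  2   T   F   F   T   F   F   F   F   F   T   F   F   T   F   F   F   F   F   F
  3   T   F   F   T   F   F   F   T   F   T   T   F   T   F   F   F   T   F   F
  4   T   F   T   T   F   T   F   T   F   T   T   T   T   F   T   F   T   F   T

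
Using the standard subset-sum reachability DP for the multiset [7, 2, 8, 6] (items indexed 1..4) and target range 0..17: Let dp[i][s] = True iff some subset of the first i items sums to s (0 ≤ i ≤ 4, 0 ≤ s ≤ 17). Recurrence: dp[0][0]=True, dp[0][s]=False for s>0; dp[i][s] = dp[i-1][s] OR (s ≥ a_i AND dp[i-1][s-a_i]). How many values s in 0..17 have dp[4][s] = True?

12

i\s   0   1   2   3   4   5   6   7   8   9  10  11  12  13  14  15  16  17
  0   T   F   F   F   F   F   F   F   F   F   F   F   F   F   F   F   F   F
  1   T   F   F   F   F   F   F   T   F   F   F   F   F   F   F   F   F   F
  2   T   F   T   F   F   F   F   T   F   T   F   F   F   F   F   F   F   F
  3   T   F   T   F   F   F   F   T   T   T   T   F   F   F   F   T   F   T
  4   T   F   T   F   F   F   T   T   T   T   T   F   F   T   T   T   T   T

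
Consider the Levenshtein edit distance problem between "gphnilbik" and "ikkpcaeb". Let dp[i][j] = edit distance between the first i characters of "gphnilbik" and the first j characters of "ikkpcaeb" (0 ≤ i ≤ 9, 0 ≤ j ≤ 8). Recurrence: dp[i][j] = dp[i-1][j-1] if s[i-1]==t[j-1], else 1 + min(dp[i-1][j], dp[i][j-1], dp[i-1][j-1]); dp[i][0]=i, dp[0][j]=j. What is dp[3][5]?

4

   ''  i  k  k  p  c  a  e  b
''  0  1  2  3  4  5  6  7  8
 g  1  1  2  3  4  5  6  7  8
 p  2  2  2  3  3  4  5  6  7
 h  3  3  3  3  4  4  5  6  7
 n  4  4  4  4  4  5  5  6  7
 i  5  4  5  5  5  5  6  6  7
 l  6  5  5  6  6  6  6  7  7
 b  7  6  6  6  7  7  7  7  7
 i  8  7  7  7  7  8  8  8  8
 k  9  8  7  7  8  8  9  9  9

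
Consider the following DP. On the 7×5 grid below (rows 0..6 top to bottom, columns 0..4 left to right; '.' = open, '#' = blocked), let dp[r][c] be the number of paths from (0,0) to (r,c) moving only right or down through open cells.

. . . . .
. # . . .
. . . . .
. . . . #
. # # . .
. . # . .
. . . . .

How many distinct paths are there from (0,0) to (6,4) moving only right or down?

r\c   0   1   2   3   4
  0   1   1   1   1   1
  1   1   0   1   2   3
  2   1   1   2   4   7
  3   1   2   4   8   0
  4   1   0   0   8   8
  5   1   1   0   8  16
  6   1   2   2  10  26

26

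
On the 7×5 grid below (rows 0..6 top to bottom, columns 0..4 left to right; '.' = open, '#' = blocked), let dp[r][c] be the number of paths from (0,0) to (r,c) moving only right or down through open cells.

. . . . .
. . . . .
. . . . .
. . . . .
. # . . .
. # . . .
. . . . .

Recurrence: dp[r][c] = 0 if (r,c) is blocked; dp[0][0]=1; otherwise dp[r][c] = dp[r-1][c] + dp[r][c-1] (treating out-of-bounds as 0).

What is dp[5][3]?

r\c   0   1   2   3   4
  0   1   1   1   1   1
  1   1   2   3   4   5
  2   1   3   6  10  15
  3   1   4  10  20  35
  4   1   0  10  30  65
  5   1   0  10  40 105
  6   1   1  11  51 156

40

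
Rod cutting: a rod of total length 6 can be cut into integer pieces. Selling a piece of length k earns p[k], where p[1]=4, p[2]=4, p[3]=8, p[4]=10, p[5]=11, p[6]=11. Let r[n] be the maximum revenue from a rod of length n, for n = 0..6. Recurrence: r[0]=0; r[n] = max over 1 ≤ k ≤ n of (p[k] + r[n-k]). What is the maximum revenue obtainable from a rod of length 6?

   n    0    1    2    3    4    5    6
r[n]    0    4    8   12   16   20   24

24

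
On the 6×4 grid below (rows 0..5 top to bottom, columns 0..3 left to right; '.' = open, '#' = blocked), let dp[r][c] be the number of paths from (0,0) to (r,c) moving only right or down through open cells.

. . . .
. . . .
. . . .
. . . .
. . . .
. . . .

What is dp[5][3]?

r\c   0   1   2   3
  0   1   1   1   1
  1   1   2   3   4
  2   1   3   6  10
  3   1   4  10  20
  4   1   5  15  35
  5   1   6  21  56

56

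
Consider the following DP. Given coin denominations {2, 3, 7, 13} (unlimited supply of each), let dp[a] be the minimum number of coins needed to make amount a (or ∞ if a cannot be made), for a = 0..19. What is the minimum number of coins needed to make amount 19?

 a  0  1  2  3  4  5  6  7  8  9 10 11 12 13 14 15 16 17 18 19
dp  0  -  1  1  2  2  2  1  3  2  2  3  3  1  2  2  2  3  3  3
(- denotes ∞ / unreachable)

3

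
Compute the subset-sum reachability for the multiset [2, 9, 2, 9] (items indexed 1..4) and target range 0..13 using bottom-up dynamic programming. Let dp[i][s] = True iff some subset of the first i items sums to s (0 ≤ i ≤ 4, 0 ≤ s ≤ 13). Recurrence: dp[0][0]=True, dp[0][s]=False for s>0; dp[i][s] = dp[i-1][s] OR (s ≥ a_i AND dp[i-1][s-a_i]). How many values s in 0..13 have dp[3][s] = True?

i\s   0   1   2   3   4   5   6   7   8   9  10  11  12  13
  0   T   F   F   F   F   F   F   F   F   F   F   F   F   F
  1   T   F   T   F   F   F   F   F   F   F   F   F   F   F
  2   T   F   T   F   F   F   F   F   F   T   F   T   F   F
  3   T   F   T   F   T   F   F   F   F   T   F   T   F   T
  4   T   F   T   F   T   F   F   F   F   T   F   T   F   T

6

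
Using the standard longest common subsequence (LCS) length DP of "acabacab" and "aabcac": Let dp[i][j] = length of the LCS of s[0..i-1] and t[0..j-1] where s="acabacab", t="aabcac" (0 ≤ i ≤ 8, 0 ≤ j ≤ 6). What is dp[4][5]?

   ''  a  a  b  c  a  c
''  0  0  0  0  0  0  0
 a  0  1  1  1  1  1  1
 c  0  1  1  1  2  2  2
 a  0  1  2  2  2  3  3
 b  0  1  2  3  3  3  3
 a  0  1  2  3  3  4  4
 c  0  1  2  3  4  4  5
 a  0  1  2  3  4  5  5
 b  0  1  2  3  4  5  5

3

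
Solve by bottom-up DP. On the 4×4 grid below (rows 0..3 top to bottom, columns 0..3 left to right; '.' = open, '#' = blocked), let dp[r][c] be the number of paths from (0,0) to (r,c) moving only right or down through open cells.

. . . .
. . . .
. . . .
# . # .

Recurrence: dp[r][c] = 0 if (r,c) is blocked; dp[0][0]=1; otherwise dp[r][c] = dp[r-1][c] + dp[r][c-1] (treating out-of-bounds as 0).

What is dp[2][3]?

r\c   0   1   2   3
  0   1   1   1   1
  1   1   2   3   4
  2   1   3   6  10
  3   0   3   0  10

10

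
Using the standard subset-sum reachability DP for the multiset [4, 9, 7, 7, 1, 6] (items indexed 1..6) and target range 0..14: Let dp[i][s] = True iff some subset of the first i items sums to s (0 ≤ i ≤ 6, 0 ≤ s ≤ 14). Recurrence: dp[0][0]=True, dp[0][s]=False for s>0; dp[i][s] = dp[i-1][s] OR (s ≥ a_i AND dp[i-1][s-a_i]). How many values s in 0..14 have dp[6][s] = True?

i\s   0   1   2   3   4   5   6   7   8   9  10  11  12  13  14
  0   T   F   F   F   F   F   F   F   F   F   F   F   F   F   F
  1   T   F   F   F   T   F   F   F   F   F   F   F   F   F   F
  2   T   F   F   F   T   F   F   F   F   T   F   F   F   T   F
  3   T   F   F   F   T   F   F   T   F   T   F   T   F   T   F
  4   T   F   F   F   T   F   F   T   F   T   F   T   F   T   T
  5   T   T   F   F   T   T   F   T   T   T   T   T   T   T   T
  6   T   T   F   F   T   T   T   T   T   T   T   T   T   T   T

13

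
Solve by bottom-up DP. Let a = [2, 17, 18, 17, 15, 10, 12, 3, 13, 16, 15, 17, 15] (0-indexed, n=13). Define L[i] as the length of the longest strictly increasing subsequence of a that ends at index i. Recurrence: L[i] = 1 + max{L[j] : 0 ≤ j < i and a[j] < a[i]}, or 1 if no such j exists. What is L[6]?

   i    0    1    2    3    4    5    6    7    8    9   10   11   12
a[i]    2   17   18   17   15   10   12    3   13   16   15   17   15
L[i]    1    2    3    2    2    2    3    2    4    5    5    6    5

3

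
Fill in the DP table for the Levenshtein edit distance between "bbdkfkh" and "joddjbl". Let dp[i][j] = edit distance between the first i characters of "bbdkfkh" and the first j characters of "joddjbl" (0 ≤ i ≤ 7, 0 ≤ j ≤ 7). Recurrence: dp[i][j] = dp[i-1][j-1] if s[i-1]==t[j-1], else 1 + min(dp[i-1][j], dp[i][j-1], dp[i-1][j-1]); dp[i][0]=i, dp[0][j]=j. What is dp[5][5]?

4

   ''  j  o  d  d  j  b  l
''  0  1  2  3  4  5  6  7
 b  1  1  2  3  4  5  5  6
 b  2  2  2  3  4  5  5  6
 d  3  3  3  2  3  4  5  6
 k  4  4  4  3  3  4  5  6
 f  5  5  5  4  4  4  5  6
 k  6  6  6  5  5  5  5  6
 h  7  7  7  6  6  6  6  6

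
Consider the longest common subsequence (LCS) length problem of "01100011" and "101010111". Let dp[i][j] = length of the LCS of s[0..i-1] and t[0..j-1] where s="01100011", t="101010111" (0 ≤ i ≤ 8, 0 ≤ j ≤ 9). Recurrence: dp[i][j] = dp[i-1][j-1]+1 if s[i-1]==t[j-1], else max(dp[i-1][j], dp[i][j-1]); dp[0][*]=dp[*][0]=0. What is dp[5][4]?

3

   ''  1  0  1  0  1  0  1  1  1
''  0  0  0  0  0  0  0  0  0  0
 0  0  0  1  1  1  1  1  1  1  1
 1  0  1  1  2  2  2  2  2  2  2
 1  0  1  1  2  2  3  3  3  3  3
 0  0  1  2  2  3  3  4  4  4  4
 0  0  1  2  2  3  3  4  4  4  4
 0  0  1  2  2  3  3  4  4  4  4
 1  0  1  2  3  3  4  4  5  5  5
 1  0  1  2  3  3  4  4  5  6  6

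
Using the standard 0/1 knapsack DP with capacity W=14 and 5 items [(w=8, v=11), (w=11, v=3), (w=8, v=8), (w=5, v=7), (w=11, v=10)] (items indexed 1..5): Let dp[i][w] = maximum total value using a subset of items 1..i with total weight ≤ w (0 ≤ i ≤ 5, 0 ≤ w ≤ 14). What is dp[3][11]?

11

i\w   0   1   2   3   4   5   6   7   8   9  10  11  12  13  14
  0   0   0   0   0   0   0   0   0   0   0   0   0   0   0   0
  1   0   0   0   0   0   0   0   0  11  11  11  11  11  11  11
  2   0   0   0   0   0   0   0   0  11  11  11  11  11  11  11
  3   0   0   0   0   0   0   0   0  11  11  11  11  11  11  11
  4   0   0   0   0   0   7   7   7  11  11  11  11  11  18  18
  5   0   0   0   0   0   7   7   7  11  11  11  11  11  18  18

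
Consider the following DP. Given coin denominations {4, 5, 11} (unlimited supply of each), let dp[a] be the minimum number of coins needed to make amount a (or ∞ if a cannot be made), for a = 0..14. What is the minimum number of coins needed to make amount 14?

 a  0  1  2  3  4  5  6  7  8  9 10 11 12 13 14
dp  0  -  -  -  1  1  -  -  2  2  2  1  3  3  3
(- denotes ∞ / unreachable)

3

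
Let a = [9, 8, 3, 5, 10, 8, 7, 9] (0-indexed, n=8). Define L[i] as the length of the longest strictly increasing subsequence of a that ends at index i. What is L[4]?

   i    0    1    2    3    4    5    6    7
a[i]    9    8    3    5   10    8    7    9
L[i]    1    1    1    2    3    3    3    4

3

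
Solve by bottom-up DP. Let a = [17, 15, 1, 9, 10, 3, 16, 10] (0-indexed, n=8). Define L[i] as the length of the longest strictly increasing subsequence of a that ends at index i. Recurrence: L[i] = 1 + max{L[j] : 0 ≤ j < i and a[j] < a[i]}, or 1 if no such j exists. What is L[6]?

   i    0    1    2    3    4    5    6    7
a[i]   17   15    1    9   10    3   16   10
L[i]    1    1    1    2    3    2    4    3

4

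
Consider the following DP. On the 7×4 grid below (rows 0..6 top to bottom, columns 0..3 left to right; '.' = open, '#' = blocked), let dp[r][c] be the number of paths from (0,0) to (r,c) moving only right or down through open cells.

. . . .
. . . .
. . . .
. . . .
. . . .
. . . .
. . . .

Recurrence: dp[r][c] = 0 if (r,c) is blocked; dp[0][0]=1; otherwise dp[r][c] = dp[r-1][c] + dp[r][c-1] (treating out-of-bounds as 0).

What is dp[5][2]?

21

r\c   0   1   2   3
  0   1   1   1   1
  1   1   2   3   4
  2   1   3   6  10
  3   1   4  10  20
  4   1   5  15  35
  5   1   6  21  56
  6   1   7  28  84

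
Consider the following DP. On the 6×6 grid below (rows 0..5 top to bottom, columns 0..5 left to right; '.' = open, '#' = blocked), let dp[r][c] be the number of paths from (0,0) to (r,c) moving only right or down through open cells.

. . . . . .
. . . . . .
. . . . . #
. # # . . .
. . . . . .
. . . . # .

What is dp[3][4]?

25

r\c   0   1   2   3   4   5
  0   1   1   1   1   1   1
  1   1   2   3   4   5   6
  2   1   3   6  10  15   0
  3   1   0   0  10  25  25
  4   1   1   1  11  36  61
  5   1   2   3  14   0  61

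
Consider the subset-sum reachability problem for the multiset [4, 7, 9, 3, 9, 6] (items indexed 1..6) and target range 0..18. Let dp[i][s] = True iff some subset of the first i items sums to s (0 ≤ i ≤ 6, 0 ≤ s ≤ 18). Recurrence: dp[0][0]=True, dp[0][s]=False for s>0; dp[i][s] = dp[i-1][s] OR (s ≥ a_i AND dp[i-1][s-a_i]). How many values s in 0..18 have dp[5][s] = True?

12

i\s   0   1   2   3   4   5   6   7   8   9  10  11  12  13  14  15  16  17  18
  0   T   F   F   F   F   F   F   F   F   F   F   F   F   F   F   F   F   F   F
  1   T   F   F   F   T   F   F   F   F   F   F   F   F   F   F   F   F   F   F
  2   T   F   F   F   T   F   F   T   F   F   F   T   F   F   F   F   F   F   F
  3   T   F   F   F   T   F   F   T   F   T   F   T   F   T   F   F   T   F   F
  4   T   F   F   T   T   F   F   T   F   T   T   T   T   T   T   F   T   F   F
  5   T   F   F   T   T   F   F   T   F   T   T   T   T   T   T   F   T   F   T
  6   T   F   F   T   T   F   T   T   F   T   T   T   T   T   T   T   T   T   T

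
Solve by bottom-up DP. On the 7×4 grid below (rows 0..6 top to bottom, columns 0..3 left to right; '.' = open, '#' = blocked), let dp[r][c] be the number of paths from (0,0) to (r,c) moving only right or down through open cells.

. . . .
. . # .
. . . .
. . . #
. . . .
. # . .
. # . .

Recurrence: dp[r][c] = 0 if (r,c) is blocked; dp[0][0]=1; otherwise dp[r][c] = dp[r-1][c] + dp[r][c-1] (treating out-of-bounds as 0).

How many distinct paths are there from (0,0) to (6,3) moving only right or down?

r\c   0   1   2   3
  0   1   1   1   1
  1   1   2   0   1
  2   1   3   3   4
  3   1   4   7   0
  4   1   5  12  12
  5   1   0  12  24
  6   1   0  12  36

36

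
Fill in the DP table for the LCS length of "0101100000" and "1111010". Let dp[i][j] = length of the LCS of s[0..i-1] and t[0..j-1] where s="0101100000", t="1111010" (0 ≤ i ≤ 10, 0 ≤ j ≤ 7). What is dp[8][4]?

3

   ''  1  1  1  1  0  1  0
''  0  0  0  0  0  0  0  0
 0  0  0  0  0  0  1  1  1
 1  0  1  1  1  1  1  2  2
 0  0  1  1  1  1  2  2  3
 1  0  1  2  2  2  2  3  3
 1  0  1  2  3  3  3  3  3
 0  0  1  2  3  3  4  4  4
 0  0  1  2  3  3  4  4  5
 0  0  1  2  3  3  4  4  5
 0  0  1  2  3  3  4  4  5
 0  0  1  2  3  3  4  4  5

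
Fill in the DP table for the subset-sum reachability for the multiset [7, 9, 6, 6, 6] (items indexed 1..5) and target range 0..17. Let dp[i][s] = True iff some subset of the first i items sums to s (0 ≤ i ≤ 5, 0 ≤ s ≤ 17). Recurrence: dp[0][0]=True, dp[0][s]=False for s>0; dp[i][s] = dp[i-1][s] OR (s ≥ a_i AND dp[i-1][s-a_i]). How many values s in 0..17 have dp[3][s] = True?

7

i\s   0   1   2   3   4   5   6   7   8   9  10  11  12  13  14  15  16  17
  0   T   F   F   F   F   F   F   F   F   F   F   F   F   F   F   F   F   F
  1   T   F   F   F   F   F   F   T   F   F   F   F   F   F   F   F   F   F
  2   T   F   F   F   F   F   F   T   F   T   F   F   F   F   F   F   T   F
  3   T   F   F   F   F   F   T   T   F   T   F   F   F   T   F   T   T   F
  4   T   F   F   F   F   F   T   T   F   T   F   F   T   T   F   T   T   F
  5   T   F   F   F   F   F   T   T   F   T   F   F   T   T   F   T   T   F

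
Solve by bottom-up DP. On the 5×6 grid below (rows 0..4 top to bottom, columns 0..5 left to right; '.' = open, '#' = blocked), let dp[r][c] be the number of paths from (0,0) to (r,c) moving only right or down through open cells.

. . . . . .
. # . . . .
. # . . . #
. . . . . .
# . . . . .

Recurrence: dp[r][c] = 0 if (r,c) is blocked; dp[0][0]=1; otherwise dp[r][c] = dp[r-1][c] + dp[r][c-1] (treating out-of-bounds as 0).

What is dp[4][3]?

r\c   0   1   2   3   4   5
  0   1   1   1   1   1   1
  1   1   0   1   2   3   4
  2   1   0   1   3   6   0
  3   1   1   2   5  11  11
  4   0   1   3   8  19  30

8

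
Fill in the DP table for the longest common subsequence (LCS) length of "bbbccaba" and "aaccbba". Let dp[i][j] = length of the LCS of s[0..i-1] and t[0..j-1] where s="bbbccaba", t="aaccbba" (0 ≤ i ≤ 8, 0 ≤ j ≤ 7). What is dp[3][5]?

   ''  a  a  c  c  b  b  a
''  0  0  0  0  0  0  0  0
 b  0  0  0  0  0  1  1  1
 b  0  0  0  0  0  1  2  2
 b  0  0  0  0  0  1  2  2
 c  0  0  0  1  1  1  2  2
 c  0  0  0  1  2  2  2  2
 a  0  1  1  1  2  2  2  3
 b  0  1  1  1  2  3  3  3
 a  0  1  2  2  2  3  3  4

1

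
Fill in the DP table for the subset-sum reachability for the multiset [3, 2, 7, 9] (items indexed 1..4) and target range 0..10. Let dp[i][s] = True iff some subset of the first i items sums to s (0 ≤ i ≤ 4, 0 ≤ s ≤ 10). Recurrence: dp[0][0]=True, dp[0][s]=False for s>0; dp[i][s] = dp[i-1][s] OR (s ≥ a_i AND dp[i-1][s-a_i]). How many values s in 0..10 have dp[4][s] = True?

i\s   0   1   2   3   4   5   6   7   8   9  10
  0   T   F   F   F   F   F   F   F   F   F   F
  1   T   F   F   T   F   F   F   F   F   F   F
  2   T   F   T   T   F   T   F   F   F   F   F
  3   T   F   T   T   F   T   F   T   F   T   T
  4   T   F   T   T   F   T   F   T   F   T   T

7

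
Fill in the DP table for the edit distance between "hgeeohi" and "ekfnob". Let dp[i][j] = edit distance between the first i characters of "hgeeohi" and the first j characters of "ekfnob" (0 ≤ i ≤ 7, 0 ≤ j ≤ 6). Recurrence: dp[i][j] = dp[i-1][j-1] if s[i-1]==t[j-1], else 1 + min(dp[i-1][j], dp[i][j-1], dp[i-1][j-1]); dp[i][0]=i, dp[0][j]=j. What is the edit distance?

   ''  e  k  f  n  o  b
''  0  1  2  3  4  5  6
 h  1  1  2  3  4  5  6
 g  2  2  2  3  4  5  6
 e  3  2  3  3  4  5  6
 e  4  3  3  4  4  5  6
 o  5  4  4  4  5  4  5
 h  6  5  5  5  5  5  5
 i  7  6  6  6  6  6  6

6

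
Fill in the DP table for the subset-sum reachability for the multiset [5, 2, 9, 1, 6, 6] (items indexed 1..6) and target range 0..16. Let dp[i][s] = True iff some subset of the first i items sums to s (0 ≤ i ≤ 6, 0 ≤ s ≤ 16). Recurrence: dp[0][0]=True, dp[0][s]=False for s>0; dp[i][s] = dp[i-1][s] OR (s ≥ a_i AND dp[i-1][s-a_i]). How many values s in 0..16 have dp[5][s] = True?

16

i\s   0   1   2   3   4   5   6   7   8   9  10  11  12  13  14  15  16
  0   T   F   F   F   F   F   F   F   F   F   F   F   F   F   F   F   F
  1   T   F   F   F   F   T   F   F   F   F   F   F   F   F   F   F   F
  2   T   F   T   F   F   T   F   T   F   F   F   F   F   F   F   F   F
  3   T   F   T   F   F   T   F   T   F   T   F   T   F   F   T   F   T
  4   T   T   T   T   F   T   T   T   T   T   T   T   T   F   T   T   T
  5   T   T   T   T   F   T   T   T   T   T   T   T   T   T   T   T   T
  6   T   T   T   T   F   T   T   T   T   T   T   T   T   T   T   T   T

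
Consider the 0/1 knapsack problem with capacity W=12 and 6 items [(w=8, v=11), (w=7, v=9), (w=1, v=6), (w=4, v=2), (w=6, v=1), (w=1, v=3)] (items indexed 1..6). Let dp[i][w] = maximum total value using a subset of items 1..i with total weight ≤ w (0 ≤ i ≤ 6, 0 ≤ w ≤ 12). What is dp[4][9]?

i\w   0   1   2   3   4   5   6   7   8   9  10  11  12
  0   0   0   0   0   0   0   0   0   0   0   0   0   0
  1   0   0   0   0   0   0   0   0  11  11  11  11  11
  2   0   0   0   0   0   0   0   9  11  11  11  11  11
  3   0   6   6   6   6   6   6   9  15  17  17  17  17
  4   0   6   6   6   6   8   8   9  15  17  17  17  17
  5   0   6   6   6   6   8   8   9  15  17  17  17  17
  6   0   6   9   9   9   9  11  11  15  18  20  20  20

17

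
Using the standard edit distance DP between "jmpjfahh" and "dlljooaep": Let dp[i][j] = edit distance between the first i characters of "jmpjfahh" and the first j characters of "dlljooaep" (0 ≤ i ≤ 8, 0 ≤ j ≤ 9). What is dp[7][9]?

   ''  d  l  l  j  o  o  a  e  p
''  0  1  2  3  4  5  6  7  8  9
 j  1  1  2  3  3  4  5  6  7  8
 m  2  2  2  3  4  4  5  6  7  8
 p  3  3  3  3  4  5  5  6  7  7
 j  4  4  4  4  3  4  5  6  7  8
 f  5  5  5  5  4  4  5  6  7  8
 a  6  6  6  6  5  5  5  5  6  7
 h  7  7  7  7  6  6  6  6  6  7
 h  8  8  8  8  7  7  7  7  7  7

7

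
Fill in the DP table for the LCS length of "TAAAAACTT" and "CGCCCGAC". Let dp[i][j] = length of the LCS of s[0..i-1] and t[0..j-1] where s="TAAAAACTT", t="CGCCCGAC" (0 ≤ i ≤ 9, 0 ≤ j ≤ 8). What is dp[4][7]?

   ''  C  G  C  C  C  G  A  C
''  0  0  0  0  0  0  0  0  0
 T  0  0  0  0  0  0  0  0  0
 A  0  0  0  0  0  0  0  1  1
 A  0  0  0  0  0  0  0  1  1
 A  0  0  0  0  0  0  0  1  1
 A  0  0  0  0  0  0  0  1  1
 A  0  0  0  0  0  0  0  1  1
 C  0  1  1  1  1  1  1  1  2
 T  0  1  1  1  1  1  1  1  2
 T  0  1  1  1  1  1  1  1  2

1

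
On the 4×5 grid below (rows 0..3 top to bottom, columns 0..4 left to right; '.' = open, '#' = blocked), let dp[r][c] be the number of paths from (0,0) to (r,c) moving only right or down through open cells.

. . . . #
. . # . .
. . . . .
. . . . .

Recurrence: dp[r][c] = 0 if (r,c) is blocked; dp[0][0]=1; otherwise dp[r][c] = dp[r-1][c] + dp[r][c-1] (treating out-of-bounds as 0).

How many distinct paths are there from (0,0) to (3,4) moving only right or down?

r\c   0   1   2   3   4
  0   1   1   1   1   0
  1   1   2   0   1   1
  2   1   3   3   4   5
  3   1   4   7  11  16

16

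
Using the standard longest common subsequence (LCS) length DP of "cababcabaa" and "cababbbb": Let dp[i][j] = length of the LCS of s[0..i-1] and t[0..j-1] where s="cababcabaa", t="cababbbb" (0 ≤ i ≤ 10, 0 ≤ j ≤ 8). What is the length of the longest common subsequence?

   ''  c  a  b  a  b  b  b  b
''  0  0  0  0  0  0  0  0  0
 c  0  1  1  1  1  1  1  1  1
 a  0  1  2  2  2  2  2  2  2
 b  0  1  2  3  3  3  3  3  3
 a  0  1  2  3  4  4  4  4  4
 b  0  1  2  3  4  5  5  5  5
 c  0  1  2  3  4  5  5  5  5
 a  0  1  2  3  4  5  5  5  5
 b  0  1  2  3  4  5  6  6  6
 a  0  1  2  3  4  5  6  6  6
 a  0  1  2  3  4  5  6  6  6

6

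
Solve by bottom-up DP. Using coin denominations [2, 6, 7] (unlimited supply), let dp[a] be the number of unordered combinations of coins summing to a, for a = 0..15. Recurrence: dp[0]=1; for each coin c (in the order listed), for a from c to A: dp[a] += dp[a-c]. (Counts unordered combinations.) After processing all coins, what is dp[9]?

after  coin     0     1     2     3     4     5     6     7     8     9    10    11    12    13    14    15
          2     1     0     1     0     1     0     1     0     1     0     1     0     1     0     1     0
          6     1     0     1     0     1     0     2     0     2     0     2     0     3     0     3     0
          7     1     0     1     0     1     0     2     1     2     1     2     1     3     2     4     2

1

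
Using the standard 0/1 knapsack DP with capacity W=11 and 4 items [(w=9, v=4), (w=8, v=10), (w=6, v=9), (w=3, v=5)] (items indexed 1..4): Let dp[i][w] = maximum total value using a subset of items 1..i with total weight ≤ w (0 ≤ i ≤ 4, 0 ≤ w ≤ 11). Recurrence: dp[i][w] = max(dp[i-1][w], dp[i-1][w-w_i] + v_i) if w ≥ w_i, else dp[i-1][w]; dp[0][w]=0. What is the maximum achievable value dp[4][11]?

15

i\w   0   1   2   3   4   5   6   7   8   9  10  11
  0   0   0   0   0   0   0   0   0   0   0   0   0
  1   0   0   0   0   0   0   0   0   0   4   4   4
  2   0   0   0   0   0   0   0   0  10  10  10  10
  3   0   0   0   0   0   0   9   9  10  10  10  10
  4   0   0   0   5   5   5   9   9  10  14  14  15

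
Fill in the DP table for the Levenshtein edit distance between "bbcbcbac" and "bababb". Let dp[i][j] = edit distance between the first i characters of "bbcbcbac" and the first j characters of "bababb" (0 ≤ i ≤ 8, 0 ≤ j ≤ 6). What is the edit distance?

   ''  b  a  b  a  b  b
''  0  1  2  3  4  5  6
 b  1  0  1  2  3  4  5
 b  2  1  1  1  2  3  4
 c  3  2  2  2  2  3  4
 b  4  3  3  2  3  2  3
 c  5  4  4  3  3  3  3
 b  6  5  5  4  4  3  3
 a  7  6  5  5  4  4  4
 c  8  7  6  6  5  5  5

5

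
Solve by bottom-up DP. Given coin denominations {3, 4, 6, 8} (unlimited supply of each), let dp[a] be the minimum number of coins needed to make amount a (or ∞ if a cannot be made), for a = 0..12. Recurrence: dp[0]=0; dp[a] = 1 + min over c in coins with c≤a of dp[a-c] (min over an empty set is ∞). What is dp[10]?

 a  0  1  2  3  4  5  6  7  8  9 10 11 12
dp  0  -  -  1  1  -  1  2  1  2  2  2  2
(- denotes ∞ / unreachable)

2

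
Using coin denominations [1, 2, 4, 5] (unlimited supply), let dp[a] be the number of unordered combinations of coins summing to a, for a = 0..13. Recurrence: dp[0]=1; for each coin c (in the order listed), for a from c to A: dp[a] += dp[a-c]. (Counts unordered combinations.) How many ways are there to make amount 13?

27

after  coin     0     1     2     3     4     5     6     7     8     9    10    11    12    13
          1     1     1     1     1     1     1     1     1     1     1     1     1     1     1
          2     1     1     2     2     3     3     4     4     5     5     6     6     7     7
          4     1     1     2     2     4     4     6     6     9     9    12    12    16    16
          5     1     1     2     2     4     5     7     8    11    13    17    19    24    27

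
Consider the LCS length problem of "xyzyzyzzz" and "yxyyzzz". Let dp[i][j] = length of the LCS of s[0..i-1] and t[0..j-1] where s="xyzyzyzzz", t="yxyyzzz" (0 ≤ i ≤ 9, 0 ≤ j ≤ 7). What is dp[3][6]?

3

   ''  y  x  y  y  z  z  z
''  0  0  0  0  0  0  0  0
 x  0  0  1  1  1  1  1  1
 y  0  1  1  2  2  2  2  2
 z  0  1  1  2  2  3  3  3
 y  0  1  1  2  3  3  3  3
 z  0  1  1  2  3  4  4  4
 y  0  1  1  2  3  4  4  4
 z  0  1  1  2  3  4  5  5
 z  0  1  1  2  3  4  5  6
 z  0  1  1  2  3  4  5  6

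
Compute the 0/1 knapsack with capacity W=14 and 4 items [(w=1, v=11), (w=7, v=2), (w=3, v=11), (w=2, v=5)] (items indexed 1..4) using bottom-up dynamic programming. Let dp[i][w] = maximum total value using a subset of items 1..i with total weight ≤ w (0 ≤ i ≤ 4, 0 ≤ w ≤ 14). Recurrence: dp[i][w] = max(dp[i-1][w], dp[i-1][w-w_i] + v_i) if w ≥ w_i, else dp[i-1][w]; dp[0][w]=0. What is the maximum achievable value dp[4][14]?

29

i\w   0   1   2   3   4   5   6   7   8   9  10  11  12  13  14
  0   0   0   0   0   0   0   0   0   0   0   0   0   0   0   0
  1   0  11  11  11  11  11  11  11  11  11  11  11  11  11  11
  2   0  11  11  11  11  11  11  11  13  13  13  13  13  13  13
  3   0  11  11  11  22  22  22  22  22  22  22  24  24  24  24
  4   0  11  11  16  22  22  27  27  27  27  27  27  27  29  29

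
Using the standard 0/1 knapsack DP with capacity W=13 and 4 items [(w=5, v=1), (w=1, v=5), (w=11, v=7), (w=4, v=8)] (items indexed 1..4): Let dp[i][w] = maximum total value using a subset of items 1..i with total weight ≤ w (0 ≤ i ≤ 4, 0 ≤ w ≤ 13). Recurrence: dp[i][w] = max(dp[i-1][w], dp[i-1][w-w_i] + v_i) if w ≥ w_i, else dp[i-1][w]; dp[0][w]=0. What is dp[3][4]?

5

i\w   0   1   2   3   4   5   6   7   8   9  10  11  12  13
  0   0   0   0   0   0   0   0   0   0   0   0   0   0   0
  1   0   0   0   0   0   1   1   1   1   1   1   1   1   1
  2   0   5   5   5   5   5   6   6   6   6   6   6   6   6
  3   0   5   5   5   5   5   6   6   6   6   6   7  12  12
  4   0   5   5   5   8  13  13  13  13  13  14  14  14  14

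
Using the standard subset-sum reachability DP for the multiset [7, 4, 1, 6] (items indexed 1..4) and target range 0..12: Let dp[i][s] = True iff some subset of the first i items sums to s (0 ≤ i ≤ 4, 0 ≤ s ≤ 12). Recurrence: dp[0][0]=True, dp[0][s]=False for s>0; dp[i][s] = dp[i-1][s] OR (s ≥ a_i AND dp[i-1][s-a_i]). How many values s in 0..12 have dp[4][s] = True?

10

i\s   0   1   2   3   4   5   6   7   8   9  10  11  12
  0   T   F   F   F   F   F   F   F   F   F   F   F   F
  1   T   F   F   F   F   F   F   T   F   F   F   F   F
  2   T   F   F   F   T   F   F   T   F   F   F   T   F
  3   T   T   F   F   T   T   F   T   T   F   F   T   T
  4   T   T   F   F   T   T   T   T   T   F   T   T   T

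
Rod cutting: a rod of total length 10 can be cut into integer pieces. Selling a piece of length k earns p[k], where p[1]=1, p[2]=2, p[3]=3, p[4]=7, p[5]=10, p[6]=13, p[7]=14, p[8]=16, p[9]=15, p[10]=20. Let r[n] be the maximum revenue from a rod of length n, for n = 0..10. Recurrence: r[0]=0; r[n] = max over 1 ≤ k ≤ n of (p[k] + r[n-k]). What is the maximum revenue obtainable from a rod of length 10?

   n    0    1    2    3    4    5    6    7    8    9   10
r[n]    0    1    2    3    7   10   13   14   16   17   20

20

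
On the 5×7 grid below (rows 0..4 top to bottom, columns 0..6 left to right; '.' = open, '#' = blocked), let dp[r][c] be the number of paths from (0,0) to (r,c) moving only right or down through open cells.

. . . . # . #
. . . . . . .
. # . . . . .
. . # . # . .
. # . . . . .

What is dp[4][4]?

r\c   0   1   2   3   4   5   6
  0   1   1   1   1   0   0   0
  1   1   2   3   4   4   4   4
  2   1   0   3   7  11  15  19
  3   1   1   0   7   0  15  34
  4   1   0   0   7   7  22  56

7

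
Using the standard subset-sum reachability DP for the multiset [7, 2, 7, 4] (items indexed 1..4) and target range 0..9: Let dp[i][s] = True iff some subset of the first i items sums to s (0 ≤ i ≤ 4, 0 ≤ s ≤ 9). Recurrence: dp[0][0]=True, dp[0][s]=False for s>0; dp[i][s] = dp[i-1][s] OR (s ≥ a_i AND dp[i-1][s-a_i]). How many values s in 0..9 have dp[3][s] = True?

i\s   0   1   2   3   4   5   6   7   8   9
  0   T   F   F   F   F   F   F   F   F   F
  1   T   F   F   F   F   F   F   T   F   F
  2   T   F   T   F   F   F   F   T   F   T
  3   T   F   T   F   F   F   F   T   F   T
  4   T   F   T   F   T   F   T   T   F   T

4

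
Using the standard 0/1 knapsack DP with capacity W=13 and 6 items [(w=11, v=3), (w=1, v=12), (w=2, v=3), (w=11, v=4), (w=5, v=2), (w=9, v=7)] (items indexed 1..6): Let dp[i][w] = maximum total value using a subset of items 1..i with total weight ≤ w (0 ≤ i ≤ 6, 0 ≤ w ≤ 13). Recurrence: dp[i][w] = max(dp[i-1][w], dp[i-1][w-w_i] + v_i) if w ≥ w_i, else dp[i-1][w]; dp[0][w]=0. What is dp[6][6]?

i\w   0   1   2   3   4   5   6   7   8   9  10  11  12  13
  0   0   0   0   0   0   0   0   0   0   0   0   0   0   0
  1   0   0   0   0   0   0   0   0   0   0   0   3   3   3
  2   0  12  12  12  12  12  12  12  12  12  12  12  15  15
  3   0  12  12  15  15  15  15  15  15  15  15  15  15  15
  4   0  12  12  15  15  15  15  15  15  15  15  15  16  16
  5   0  12  12  15  15  15  15  15  17  17  17  17  17  17
  6   0  12  12  15  15  15  15  15  17  17  19  19  22  22

15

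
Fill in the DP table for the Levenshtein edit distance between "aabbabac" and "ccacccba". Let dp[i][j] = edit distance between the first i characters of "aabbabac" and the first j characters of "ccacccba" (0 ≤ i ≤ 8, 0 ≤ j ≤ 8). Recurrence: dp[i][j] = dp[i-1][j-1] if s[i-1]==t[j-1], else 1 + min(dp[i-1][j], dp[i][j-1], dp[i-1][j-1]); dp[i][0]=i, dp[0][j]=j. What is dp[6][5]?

6

   ''  c  c  a  c  c  c  b  a
''  0  1  2  3  4  5  6  7  8
 a  1  1  2  2  3  4  5  6  7
 a  2  2  2  2  3  4  5  6  6
 b  3  3  3  3  3  4  5  5  6
 b  4  4  4  4  4  4  5  5  6
 a  5  5  5  4  5  5  5  6  5
 b  6  6  6  5  5  6  6  5  6
 a  7  7  7  6  6  6  7  6  5
 c  8  7  7  7  6  6  6  7  6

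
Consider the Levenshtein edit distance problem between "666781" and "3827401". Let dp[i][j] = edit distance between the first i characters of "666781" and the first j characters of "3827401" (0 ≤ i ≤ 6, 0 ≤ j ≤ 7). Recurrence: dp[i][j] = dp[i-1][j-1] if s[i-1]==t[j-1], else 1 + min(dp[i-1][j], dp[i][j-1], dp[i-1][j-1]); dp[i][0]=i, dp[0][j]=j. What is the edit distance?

5

   ''  3  8  2  7  4  0  1
''  0  1  2  3  4  5  6  7
 6  1  1  2  3  4  5  6  7
 6  2  2  2  3  4  5  6  7
 6  3  3  3  3  4  5  6  7
 7  4  4  4  4  3  4  5  6
 8  5  5  4  5  4  4  5  6
 1  6  6  5  5  5  5  5  5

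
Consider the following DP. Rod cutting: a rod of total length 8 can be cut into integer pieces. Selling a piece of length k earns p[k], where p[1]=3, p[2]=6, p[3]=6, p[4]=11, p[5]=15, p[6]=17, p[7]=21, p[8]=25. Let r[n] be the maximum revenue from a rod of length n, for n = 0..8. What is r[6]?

   n    0    1    2    3    4    5    6    7    8
r[n]    0    3    6    9   12   15   18   21   25

18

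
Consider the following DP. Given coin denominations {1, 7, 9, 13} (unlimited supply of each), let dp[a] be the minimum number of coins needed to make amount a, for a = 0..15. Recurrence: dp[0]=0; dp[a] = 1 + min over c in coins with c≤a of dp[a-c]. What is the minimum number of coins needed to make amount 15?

3

 a  0  1  2  3  4  5  6  7  8  9 10 11 12 13 14 15
dp  0  1  2  3  4  5  6  1  2  1  2  3  4  1  2  3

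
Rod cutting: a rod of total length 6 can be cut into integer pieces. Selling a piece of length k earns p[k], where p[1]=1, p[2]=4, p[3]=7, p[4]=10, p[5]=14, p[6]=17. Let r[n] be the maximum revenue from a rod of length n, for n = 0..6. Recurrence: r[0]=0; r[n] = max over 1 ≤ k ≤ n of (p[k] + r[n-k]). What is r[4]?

   n    0    1    2    3    4    5    6
r[n]    0    1    4    7   10   14   17

10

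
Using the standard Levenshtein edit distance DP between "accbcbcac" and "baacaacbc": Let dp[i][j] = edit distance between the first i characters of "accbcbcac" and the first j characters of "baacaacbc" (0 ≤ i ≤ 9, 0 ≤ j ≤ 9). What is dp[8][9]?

5

   ''  b  a  a  c  a  a  c  b  c
''  0  1  2  3  4  5  6  7  8  9
 a  1  1  1  2  3  4  5  6  7  8
 c  2  2  2  2  2  3  4  5  6  7
 c  3  3  3  3  2  3  4  4  5  6
 b  4  3  4  4  3  3  4  5  4  5
 c  5  4  4  5  4  4  4  4  5  4
 b  6  5  5  5  5  5  5  5  4  5
 c  7  6  6  6  5  6  6  5  5  4
 a  8  7  6  6  6  5  6  6  6  5
 c  9  8  7  7  6  6  6  6  7  6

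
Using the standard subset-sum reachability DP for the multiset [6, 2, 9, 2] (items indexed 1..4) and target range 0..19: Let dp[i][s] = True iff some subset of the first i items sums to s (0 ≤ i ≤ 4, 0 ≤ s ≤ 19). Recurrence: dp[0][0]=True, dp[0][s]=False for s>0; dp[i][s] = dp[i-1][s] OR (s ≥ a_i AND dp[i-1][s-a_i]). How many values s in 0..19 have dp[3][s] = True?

8

i\s   0   1   2   3   4   5   6   7   8   9  10  11  12  13  14  15  16  17  18  19
  0   T   F   F   F   F   F   F   F   F   F   F   F   F   F   F   F   F   F   F   F
  1   T   F   F   F   F   F   T   F   F   F   F   F   F   F   F   F   F   F   F   F
  2   T   F   T   F   F   F   T   F   T   F   F   F   F   F   F   F   F   F   F   F
  3   T   F   T   F   F   F   T   F   T   T   F   T   F   F   F   T   F   T   F   F
  4   T   F   T   F   T   F   T   F   T   T   T   T   F   T   F   T   F   T   F   T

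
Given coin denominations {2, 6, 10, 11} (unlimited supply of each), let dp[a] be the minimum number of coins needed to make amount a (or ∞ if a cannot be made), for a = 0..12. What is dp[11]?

1

 a  0  1  2  3  4  5  6  7  8  9 10 11 12
dp  0  -  1  -  2  -  1  -  2  -  1  1  2
(- denotes ∞ / unreachable)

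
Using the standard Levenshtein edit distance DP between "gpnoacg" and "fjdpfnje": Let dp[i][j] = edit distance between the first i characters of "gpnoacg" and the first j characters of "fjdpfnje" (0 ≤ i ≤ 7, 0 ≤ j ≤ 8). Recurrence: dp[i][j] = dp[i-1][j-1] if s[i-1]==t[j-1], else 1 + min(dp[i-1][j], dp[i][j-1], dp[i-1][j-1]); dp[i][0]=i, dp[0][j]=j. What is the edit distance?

8

   ''  f  j  d  p  f  n  j  e
''  0  1  2  3  4  5  6  7  8
 g  1  1  2  3  4  5  6  7  8
 p  2  2  2  3  3  4  5  6  7
 n  3  3  3  3  4  4  4  5  6
 o  4  4  4  4  4  5  5  5  6
 a  5  5  5  5  5  5  6  6  6
 c  6  6  6  6  6  6  6  7  7
 g  7  7  7  7  7  7  7  7  8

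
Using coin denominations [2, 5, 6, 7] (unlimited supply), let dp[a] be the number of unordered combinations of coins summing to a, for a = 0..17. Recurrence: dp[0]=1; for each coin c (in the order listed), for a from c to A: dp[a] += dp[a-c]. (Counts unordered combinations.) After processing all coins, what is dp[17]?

after  coin     0     1     2     3     4     5     6     7     8     9    10    11    12    13    14    15    16    17
          2     1     0     1     0     1     0     1     0     1     0     1     0     1     0     1     0     1     0
          5     1     0     1     0     1     1     1     1     1     1     2     1     2     1     2     2     2     2
          6     1     0     1     0     1     1     2     1     2     1     3     2     4     2     4     3     5     4
          7     1     0     1     0     1     1     2     2     2     2     3     3     5     4     6     5     7     7

7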